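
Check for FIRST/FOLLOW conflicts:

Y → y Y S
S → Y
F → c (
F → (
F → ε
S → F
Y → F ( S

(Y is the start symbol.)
Yes. S → Y with FOLLOW(S) on { '(', 'c', 'y' }; F → c '(' with FOLLOW(F) on { 'c' }; F → '(' with FOLLOW(F) on { '(' }

Nullable non-terminals: F, S.
FIRST sets used below: FIRST(Y) = { '(', 'c', 'y' }, FIRST(F) = { '(', 'c', ε }

F: nullable alternative(s) F → ε; FOLLOW(F) = { $, '(', 'c', 'y' }
  F → c (: FIRST \ {ε} = { 'c' } — overlaps FOLLOW(F) on { 'c' }: CONFLICT
  F → (: FIRST \ {ε} = { '(' } — overlaps FOLLOW(F) on { '(' }: CONFLICT
  F → ε: FIRST \ {ε} = { } — this is the only nullable alternative, skip

S: nullable alternative(s) S → F; FOLLOW(S) = { $, '(', 'c', 'y' }
  S → Y: FIRST \ {ε} = { '(', 'c', 'y' } — overlaps FOLLOW(S) on { '(', 'c', 'y' }: CONFLICT
  S → F: FIRST \ {ε} = { '(', 'c' } — this is the only nullable alternative, skip

Y has no nullable alternative, so no FIRST/FOLLOW check is needed there.

So the grammar has 3 FIRST/FOLLOW conflicts (marked CONFLICT above).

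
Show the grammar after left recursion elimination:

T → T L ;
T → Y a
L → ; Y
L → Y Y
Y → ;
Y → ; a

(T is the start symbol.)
T is directly left-recursive. The standard transformation for
  A → A α₁ | ... | A α_m | β₁ | ... | β_n
is
  A  → β₁ A' | ... | β_n A'
  A' → α₁ A' | ... | α_m A' | ε

T → Y a becomes T → Y a T'
T → T L ; becomes T' → L ; T'
Add T' → ε

Productions for other non-terminals are unchanged:
  L → ; Y
  L → Y Y
  Y → ;
  Y → ; a

Resulting grammar:
T → Y a T'
T' → L ; T'
T' → ε
L → ; Y
L → Y Y
Y → ;
Y → ; a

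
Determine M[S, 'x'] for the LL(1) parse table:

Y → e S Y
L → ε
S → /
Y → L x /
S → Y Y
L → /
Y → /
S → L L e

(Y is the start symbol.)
S → Y Y

To find M[S, 'x'], we find productions for S where 'x' is in the predict set (PREDICT(N → α) = (FIRST(α) \ {ε}) ∪ (FOLLOW(N) if α ⇒* ε)).

Relevant sets:
  FIRST(Y) = { '/', 'e', 'x' }
  FIRST(L) = { '/', ε }

S → /: PREDICT = { '/' }
S → Y Y: PREDICT = { '/', 'e', 'x' }
  'x' is in predict set, so this production goes in M[S, 'x']
S → L L e: PREDICT = { '/', 'e' }

M[S, 'x'] = S → Y Y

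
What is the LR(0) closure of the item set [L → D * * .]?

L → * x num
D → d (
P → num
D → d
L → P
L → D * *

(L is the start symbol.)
To compute CLOSURE, for each item [A → α.Bβ] where B is a non-terminal, add [B → .γ] for all productions B → γ; repeat for the newly added items until nothing changes.

Start with: [L → D * * .]
The dot is at the end, so nothing is added.

CLOSURE = { [L → D * * .] }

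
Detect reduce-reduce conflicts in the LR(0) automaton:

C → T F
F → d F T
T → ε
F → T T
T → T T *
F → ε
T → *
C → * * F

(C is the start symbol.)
A reduce-reduce conflict occurs when an LR(0) state has two complete items [A → α .] and [B → β .] — both call for a reduction, and with no lookahead the parser cannot choose between them.

Augment with C' → C and build the canonical LR(0) collection (I0 = CLOSURE({[C' → . C]}), then GOTO on every symbol after a dot until no new states appear). It has 16 states:
  I0: { [C → . * * F], [C → . T F], [C' → . C], [T → . *], [T → . T T *], [T → .] }  — shift, reduce
  I1: { [C → * . * F], [T → * .] }  — shift, reduce
  I2: { [C' → C .] }  — accept
  I3: { [C → T . F], [F → . T T], [F → . d F T], [F → .], [T → . *], [T → . T T *], [T → .], [T → T . T *] }  — shift, 2 reduces
  I4: { [T → * .] }  — reduce
  I5: { [C → T F .] }  — reduce
  I6: { [F → T . T], [T → . *], [T → . T T *], [T → .], [T → T . T *], [T → T T . *] }  — shift, reduce
  I7: { [F → . T T], [F → . d F T], [F → .], [F → d . F T], [T → . *], [T → . T T *], [T → .] }  — shift, 2 reduces
  I8: { [F → d F . T], [T → . *], [T → . T T *], [T → .] }  — shift, reduce
  I9: { [F → T . T], [T → . *], [T → . T T *], [T → .], [T → T . T *] }  — shift, reduce
  I10: { [F → T T .], [T → . *], [T → . T T *], [T → .], [T → T . T *], [T → T T . *] }  — shift, 2 reduces
  I11: { [T → * .], [T → T T * .] }  — 2 reduces
  I12: { [T → . *], [T → . T T *], [T → .], [T → T . T *], [T → T T . *] }  — shift, reduce
  I13: { [F → d F T .], [T → . *], [T → . T T *], [T → .], [T → T . T *] }  — shift, 2 reduces
  I14: { [C → * * . F], [F → . T T], [F → . d F T], [F → .], [T → . *], [T → . T T *], [T → .] }  — shift, 2 reduces
  I15: { [C → * * F .] }  — reduce

I3 contains complete items [F → .], [T → .] — reduce-reduce conflict.
I7 contains complete items [F → .], [T → .] — reduce-reduce conflict.
I10 contains complete items [F → T T .], [T → .] — reduce-reduce conflict.
I11 contains complete items [T → * .], [T → T T * .] — reduce-reduce conflict.
I13 contains complete items [F → d F T .], [T → .] — reduce-reduce conflict.
I14 contains complete items [F → .], [T → .] — reduce-reduce conflict.

Answer: Yes — I3: [F → .] vs [T → .]; I7: [F → .] vs [T → .]; I10: [F → T T .] vs [T → .]; I11: [T → * .] vs [T → T T * .]; I13: [F → d F T .] vs [T → .]; I14: [F → .] vs [T → .]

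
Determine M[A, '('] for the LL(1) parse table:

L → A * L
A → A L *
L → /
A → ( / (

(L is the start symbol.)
A → A L *, A → ( / (

To find M[A, '('], we find productions for A where '(' is in the predict set (PREDICT(N → α) = (FIRST(α) \ {ε}) ∪ (FOLLOW(N) if α ⇒* ε)).

Relevant sets:
  FIRST(A) = { '(' }

A → A L *: PREDICT = { '(' }
  '(' is in predict set, so this production goes in M[A, '(']
A → ( / (: PREDICT = { '(' }
  '(' is in predict set, so this production goes in M[A, '(']

M[A, '('] = A → A L *, A → ( / (  (a multiply-defined cell — the grammar is not LL(1))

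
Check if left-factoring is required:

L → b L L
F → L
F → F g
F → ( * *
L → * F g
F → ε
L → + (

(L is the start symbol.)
No, left-factoring is not needed

Left-factoring is needed when two productions for the same non-terminal
share a common prefix on the right-hand side.

Productions for L:
  L → b L L
  L → * F g
  L → + (
Productions for F:
  F → L
  F → F g
  F → ( * *
  F → ε

No common prefixes found.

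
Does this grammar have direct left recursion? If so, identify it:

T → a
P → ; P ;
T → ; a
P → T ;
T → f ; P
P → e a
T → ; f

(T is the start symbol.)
No direct left recursion

Direct left recursion occurs when N → N α for some non-terminal N (the right-hand side begins with the left-hand side itself).

T → a: starts with a
P → ; P ;: starts with ';'
T → ; a: starts with ';'
P → T ;: starts with T
T → f ; P: starts with f
P → e a: starts with e
T → ; f: starts with ';'

No direct left recursion found.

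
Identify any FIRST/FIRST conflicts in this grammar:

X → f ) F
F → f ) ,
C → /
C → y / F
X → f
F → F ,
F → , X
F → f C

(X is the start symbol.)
A FIRST/FIRST conflict occurs when two productions N → α and N → β for the same non-terminal have FIRST(α) ∩ FIRST(β) ≠ ∅ (with ε ∈ FIRST of a nullable right-hand side, so two nullable alternatives also conflict).

FIRST sets of the non-terminals at (or reachable through a nullable prefix from) the front of some alternative:
  FIRST(F) = { ',', 'f' }

Productions for X:
  X → f ) F: FIRST = { 'f' }
  X → f: FIRST = { 'f' }
Productions for F:
  F → f ) ,: FIRST = { 'f' }
  F → F ,: FIRST = { ',', 'f' }
  F → , X: FIRST = { ',' }
  F → f C: FIRST = { 'f' }
Productions for C:
  C → /: FIRST = { '/' }
  C → y / F: FIRST = { 'y' }

Conflict for X: X → f ) F and X → f
  Overlap: { 'f' }
Conflict for F: F → f ) , and F → F ,
  Overlap: { 'f' }
Conflict for F: F → f ) , and F → f C
  Overlap: { 'f' }
Conflict for F: F → F , and F → , X
  Overlap: { ',' }
Conflict for F: F → F , and F → f C
  Overlap: { 'f' }

Answer: Yes. X → f ')' F / X → f on { 'f' }; F → f ')' ',' / F → F ',' on { 'f' }; F → f ')' ',' / F → f C on { 'f' }; F → F ',' / F → ',' X on { ',' }; F → F ',' / F → f C on { 'f' }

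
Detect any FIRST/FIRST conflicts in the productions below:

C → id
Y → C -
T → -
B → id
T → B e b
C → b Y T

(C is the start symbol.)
FIRST sets of the non-terminals at (or reachable through a nullable prefix from) the front of some alternative:
  FIRST(B) = { 'id' }

Productions for C:
  C → id: FIRST = { 'id' }
  C → b Y T: FIRST = { 'b' }
Productions for T:
  T → -: FIRST = { '-' }
  T → B e b: FIRST = { 'id' }
Y, B have only one production, so no FIRST/FIRST conflict is possible there.

All alternatives of each non-terminal have pairwise disjoint FIRST sets.

Answer: No FIRST/FIRST conflicts.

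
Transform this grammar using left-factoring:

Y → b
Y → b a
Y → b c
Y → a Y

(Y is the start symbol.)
Y → b Y'
Y' → ε
Y' → a
Y' → c
Y → a Y

Left-factoring transforms A → αβ₁ | αβ₂ into A → αA' and A' → β₁ | β₂
(α is the longest common prefix among the alternatives). Repeat until
no nonterminal has two alternatives with a common prefix.

Round 1: Y has alternatives sharing prefix 'b'. Introduce Y': Y → b Y'
  Add: Y' → ε
  Add: Y' → a
  Add: Y' → c

No remaining common prefixes — done.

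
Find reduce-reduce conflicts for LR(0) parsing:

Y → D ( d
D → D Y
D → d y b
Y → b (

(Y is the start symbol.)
No reduce-reduce conflicts

A reduce-reduce conflict occurs when an LR(0) state has two complete items [A → α .] and [B → β .] — both call for a reduction, and with no lookahead the parser cannot choose between them.

Augment with Y' → Y and build the canonical LR(0) collection (I0 = CLOSURE({[Y' → . Y]}), then GOTO on every symbol after a dot until no new states appear). It has 11 states:
  I0: { [D → . D Y], [D → . d y b], [Y → . D ( d], [Y → . b (], [Y' → . Y] }  — shift
  I1: { [D → . D Y], [D → . d y b], [D → D . Y], [Y → . D ( d], [Y → . b (], [Y → D . ( d] }  — shift
  I2: { [Y' → Y .] }  — accept
  I3: { [Y → b . (] }  — shift
  I4: { [D → d . y b] }  — shift
  I5: { [D → d y . b] }  — shift
  I6: { [D → d y b .] }  — reduce
  I7: { [Y → b ( .] }  — reduce
  I8: { [Y → D ( . d] }  — shift
  I9: { [D → D Y .] }  — reduce
  I10: { [Y → D ( d .] }  — reduce

No state contains more than one complete item.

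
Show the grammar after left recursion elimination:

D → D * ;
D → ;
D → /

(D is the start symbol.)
D → ; D'
D → / D'
D' → * ; D'
D' → ε

D is directly left-recursive. The standard transformation for
  A → A α₁ | ... | A α_m | β₁ | ... | β_n
is
  A  → β₁ A' | ... | β_n A'
  A' → α₁ A' | ... | α_m A' | ε

D → ; becomes D → ; D'
D → / becomes D → / D'
D → D * ; becomes D' → * ; D'
Add D' → ε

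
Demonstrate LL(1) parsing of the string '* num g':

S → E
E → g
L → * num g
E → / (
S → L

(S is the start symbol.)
LL(1) parsing maintains a stack (initially the start symbol over $) and the input. At each step: if the stack top is a terminal, match it against the current input token; if it is a non-terminal N, replace it with the RHS of M[N, lookahead] (the unique production whose predict set contains the lookahead).

Stack is shown with the top on the left.

Stack      Input      Action
----------------------------
S $        * num g $  output S → L
L $        * num g $  output L → * num g
* num g $  * num g $  match '*'
num g $    num g $    match 'num'
g $        g $        match 'g'
$          $          accept

The string is accepted.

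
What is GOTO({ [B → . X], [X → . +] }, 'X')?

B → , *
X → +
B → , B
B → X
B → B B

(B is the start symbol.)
GOTO(I, 'X') = CLOSURE({ [A → αX.β] : [A → α.Xβ] ∈ I, X = 'X' })

Items with dot before 'X', with the dot advanced:
  [B → . X] → [B → X .]
Closure adds nothing (no advanced item has the dot before a non-terminal).

GOTO = { [B → X .] }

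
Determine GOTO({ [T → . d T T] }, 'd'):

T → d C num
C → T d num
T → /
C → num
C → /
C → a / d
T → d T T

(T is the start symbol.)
GOTO(I, 'd') = CLOSURE({ [A → αX.β] : [A → α.Xβ] ∈ I, X = 'd' })

Items with dot before 'd', with the dot advanced:
  [T → . d T T] → [T → d . T T]
Closure of the advanced items:
  [T → d . T T] has the dot before T: add [T → . d C num], [T → . /], [T → . d T T]

GOTO = { [T → . /], [T → . d C num], [T → . d T T], [T → d . T T] }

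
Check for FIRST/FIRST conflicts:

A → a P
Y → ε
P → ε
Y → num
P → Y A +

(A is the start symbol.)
No FIRST/FIRST conflicts.

A FIRST/FIRST conflict occurs when two productions N → α and N → β for the same non-terminal have FIRST(α) ∩ FIRST(β) ≠ ∅ (with ε ∈ FIRST of a nullable right-hand side, so two nullable alternatives also conflict).

FIRST sets of the non-terminals at (or reachable through a nullable prefix from) the front of some alternative:
  FIRST(Y) = { 'num', ε }
  FIRST(A) = { 'a' }

Productions for Y:
  Y → ε: FIRST = { ε }
  Y → num: FIRST = { 'num' }
Productions for P:
  P → ε: FIRST = { ε }
  P → Y A +: FIRST = { 'a', 'num' }
A has only one production, so no FIRST/FIRST conflict is possible there.

All alternatives of each non-terminal have pairwise disjoint FIRST sets.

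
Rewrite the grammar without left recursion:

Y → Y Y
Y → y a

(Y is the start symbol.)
Y → y a Y'
Y' → Y Y'
Y' → ε

Y is directly left-recursive. The standard transformation for
  A → A α₁ | ... | A α_m | β₁ | ... | β_n
is
  A  → β₁ A' | ... | β_n A'
  A' → α₁ A' | ... | α_m A' | ε

Y → y a becomes Y → y a Y'
Y → Y Y becomes Y' → Y Y'
Add Y' → ε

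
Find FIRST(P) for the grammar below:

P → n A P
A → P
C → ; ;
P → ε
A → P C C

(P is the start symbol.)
{ 'n', ε }

From P → n A P:
  - n is a terminal: add 'n' and stop
From P → ε:
  - ε-production, so ε ∈ FIRST(P)

Collecting: FIRST(P) = { 'n', ε }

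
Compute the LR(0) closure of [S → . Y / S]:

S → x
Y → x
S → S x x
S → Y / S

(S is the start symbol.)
To compute CLOSURE, for each item [A → α.Bβ] where B is a non-terminal, add [B → .γ] for all productions B → γ; repeat for the newly added items until nothing changes.

Start with: [S → . Y / S]
  [S → . Y / S] has the dot before Y: add [Y → . x]
No further items can be added.

CLOSURE = { [S → . Y / S], [Y → . x] }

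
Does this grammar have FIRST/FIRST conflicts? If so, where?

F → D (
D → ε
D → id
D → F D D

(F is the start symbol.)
A FIRST/FIRST conflict occurs when two productions N → α and N → β for the same non-terminal have FIRST(α) ∩ FIRST(β) ≠ ∅ (with ε ∈ FIRST of a nullable right-hand side, so two nullable alternatives also conflict).

FIRST sets of the non-terminals at (or reachable through a nullable prefix from) the front of some alternative:
  FIRST(F) = { '(', 'id' }

Productions for D:
  D → ε: FIRST = { ε }
  D → id: FIRST = { 'id' }
  D → F D D: FIRST = { '(', 'id' }
F has only one production, so no FIRST/FIRST conflict is possible there.

Conflict for D: D → id and D → F D D
  Overlap: { 'id' }

Answer: Yes. D → id / D → F D D on { 'id' }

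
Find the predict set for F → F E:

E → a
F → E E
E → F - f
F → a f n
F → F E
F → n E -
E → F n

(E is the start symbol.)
PREDICT(F → F E) = (FIRST(RHS) \ {ε}) ∪ (FOLLOW(F) if ε ∈ FIRST(RHS), i.e. RHS ⇒* ε)
FIRST(F) = { 'a', 'n' }
FIRST(F E) = { 'a', 'n' }
ε ∉ FIRST(F E), so FOLLOW(F) is not added.
PREDICT(F → F E) = { 'a', 'n' }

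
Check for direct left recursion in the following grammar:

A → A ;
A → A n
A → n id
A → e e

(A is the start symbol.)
Direct left recursion occurs when N → N α for some non-terminal N (the right-hand side begins with the left-hand side itself).

A → A ;: LEFT RECURSIVE (starts with A)
A → A n: LEFT RECURSIVE (starts with A)
A → n id: starts with n
A → e e: starts with e

The grammar has direct left recursion on: A.

Answer: Yes, A is left-recursive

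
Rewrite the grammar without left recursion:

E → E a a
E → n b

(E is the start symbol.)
E is directly left-recursive. The standard transformation for
  A → A α₁ | ... | A α_m | β₁ | ... | β_n
is
  A  → β₁ A' | ... | β_n A'
  A' → α₁ A' | ... | α_m A' | ε

E → n b becomes E → n b E'
E → E a a becomes E' → a a E'
Add E' → ε

Resulting grammar:
E → n b E'
E' → a a E'
E' → ε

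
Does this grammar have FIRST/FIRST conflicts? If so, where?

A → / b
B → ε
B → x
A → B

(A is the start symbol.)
FIRST sets of the non-terminals at (or reachable through a nullable prefix from) the front of some alternative:
  FIRST(B) = { 'x', ε }

Productions for A:
  A → / b: FIRST = { '/' }
  A → B: FIRST = { 'x', ε }
Productions for B:
  B → ε: FIRST = { ε }
  B → x: FIRST = { 'x' }

All alternatives of each non-terminal have pairwise disjoint FIRST sets.

Answer: No FIRST/FIRST conflicts.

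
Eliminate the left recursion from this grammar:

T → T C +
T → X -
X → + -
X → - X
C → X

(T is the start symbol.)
T is directly left-recursive. The standard transformation for
  A → A α₁ | ... | A α_m | β₁ | ... | β_n
is
  A  → β₁ A' | ... | β_n A'
  A' → α₁ A' | ... | α_m A' | ε

T → X - becomes T → X - T'
T → T C + becomes T' → C + T'
Add T' → ε

Productions for other non-terminals are unchanged:
  X → + -
  X → - X
  C → X

Resulting grammar:
T → X - T'
T' → C + T'
T' → ε
X → + -
X → - X
C → X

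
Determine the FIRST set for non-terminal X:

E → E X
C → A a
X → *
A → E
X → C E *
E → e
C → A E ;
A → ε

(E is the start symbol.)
{ '*', 'a', 'e' }

To compute FIRST(X), examine every production with X on the left-hand side, reading each right-hand side left to right until a non-nullable symbol is reached.

FIRST sets of the other non-terminals involved (by the same procedure, iterated to a fixed point):
  FIRST(C) = { 'a', 'e' }

From X → *:
  - '*' is a terminal: add '*' and stop
From X → C E *:
  - C is a non-terminal: add FIRST(C) \ {ε} = { 'a', 'e' }
    C is not nullable, so stop

Collecting: FIRST(X) = { '*', 'a', 'e' }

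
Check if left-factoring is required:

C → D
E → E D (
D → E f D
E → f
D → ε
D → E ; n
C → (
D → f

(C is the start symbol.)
Yes, D has productions with common prefix 'E'

Left-factoring is needed when two productions for the same non-terminal
share a common prefix on the right-hand side.

Productions for C:
  C → D
  C → (
Productions for E:
  E → E D (
  E → f
Productions for D:
  D → E f D
  D → ε
  D → E ; n
  D → f

Found common prefix 'E' in productions for D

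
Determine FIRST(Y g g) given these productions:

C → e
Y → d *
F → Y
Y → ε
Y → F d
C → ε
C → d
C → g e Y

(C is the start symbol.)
FIRST sets of the non-terminals involved (from the grammar, by fixed-point iteration):
  FIRST(Y) = { 'd', ε }

To compute FIRST(Y g g), process the symbols left to right:
Symbol Y is a non-terminal. Add FIRST(Y) \ {ε} = { 'd' }
Y is nullable (ε ∈ FIRST(Y)), continue to the next symbol.
Symbol g is a terminal. Add 'g' and stop.
FIRST(Y g g) = { 'd', 'g' }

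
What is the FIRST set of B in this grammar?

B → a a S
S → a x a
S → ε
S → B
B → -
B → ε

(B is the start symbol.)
From B → a a S:
  - a is a terminal: add 'a' and stop
From B → -:
  - '-' is a terminal: add '-' and stop
From B → ε:
  - ε-production, so ε ∈ FIRST(B)

Collecting: FIRST(B) = { '-', 'a', ε }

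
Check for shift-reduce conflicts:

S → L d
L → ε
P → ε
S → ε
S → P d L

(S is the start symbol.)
A shift-reduce conflict occurs when an LR(0) state has both:
  - a complete (reduce) item [A → α .] (dot at the end), and
  - a shift item [B → β . c γ] (dot before a terminal).

Augment with S' → S and build the canonical LR(0) collection (I0 = CLOSURE({[S' → . S]}), then GOTO on every symbol after a dot until no new states appear). It has 7 states:
  I0: { [L → .], [P → .], [S → . L d], [S → . P d L], [S → .], [S' → . S] }  — 3 reduces
  I1: { [S → L . d] }  — shift
  I2: { [S → P . d L] }  — shift
  I3: { [S' → S .] }  — accept
  I4: { [L → .], [S → P d . L] }  — reduce
  I5: { [S → P d L .] }  — reduce
  I6: { [S → L d .] }  — reduce

No state contains both a complete item and a shift item.

Answer: No shift-reduce conflicts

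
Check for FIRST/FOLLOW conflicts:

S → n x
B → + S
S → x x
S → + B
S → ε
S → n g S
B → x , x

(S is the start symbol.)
No FIRST/FOLLOW conflicts.

Nullable non-terminals: S.

S: nullable alternative(s) S → ε; FOLLOW(S) = { $ }
  S → n x: FIRST \ {ε} = { 'n' } — disjoint from FOLLOW(S)
  S → x x: FIRST \ {ε} = { 'x' } — disjoint from FOLLOW(S)
  S → + B: FIRST \ {ε} = { '+' } — disjoint from FOLLOW(S)
  S → ε: FIRST \ {ε} = { } — this is the only nullable alternative, skip
  S → n g S: FIRST \ {ε} = { 'n' } — disjoint from FOLLOW(S)

B has no nullable alternative, so no FIRST/FOLLOW check is needed there.

No FIRST/FOLLOW conflicts found.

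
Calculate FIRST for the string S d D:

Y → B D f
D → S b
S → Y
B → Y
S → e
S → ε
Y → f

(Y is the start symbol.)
{ 'd', 'e', 'f' }

FIRST sets of the non-terminals involved (from the grammar, by fixed-point iteration):
  FIRST(S) = { 'e', 'f', ε }

To compute FIRST(S d D), process the symbols left to right:
Symbol S is a non-terminal. Add FIRST(S) \ {ε} = { 'e', 'f' }
S is nullable (ε ∈ FIRST(S)), continue to the next symbol.
Symbol d is a terminal. Add 'd' and stop.
FIRST(S d D) = { 'd', 'e', 'f' }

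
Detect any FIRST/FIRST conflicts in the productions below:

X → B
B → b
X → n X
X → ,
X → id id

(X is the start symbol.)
No FIRST/FIRST conflicts.

A FIRST/FIRST conflict occurs when two productions N → α and N → β for the same non-terminal have FIRST(α) ∩ FIRST(β) ≠ ∅ (with ε ∈ FIRST of a nullable right-hand side, so two nullable alternatives also conflict).

FIRST sets of the non-terminals at (or reachable through a nullable prefix from) the front of some alternative:
  FIRST(B) = { 'b' }

Productions for X:
  X → B: FIRST = { 'b' }
  X → n X: FIRST = { 'n' }
  X → ,: FIRST = { ',' }
  X → id id: FIRST = { 'id' }
B has only one production, so no FIRST/FIRST conflict is possible there.

All alternatives of each non-terminal have pairwise disjoint FIRST sets.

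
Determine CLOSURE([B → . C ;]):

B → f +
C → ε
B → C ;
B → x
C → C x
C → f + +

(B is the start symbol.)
{ [B → . C ;], [C → . C x], [C → . f + +], [C → .] }

Start with: [B → . C ;]
  [B → . C ;] has the dot before C: add [C → .], [C → . C x], [C → . f + +]
No further items can be added.

CLOSURE = { [B → . C ;], [C → . C x], [C → . f + +], [C → .] }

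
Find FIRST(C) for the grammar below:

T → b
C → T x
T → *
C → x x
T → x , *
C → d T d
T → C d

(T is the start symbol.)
{ '*', 'b', 'd', 'x' }

FIRST sets of the other non-terminals involved (by the same procedure, iterated to a fixed point):
  FIRST(T) = { '*', 'b', 'd', 'x' }

From C → T x:
  - T is a non-terminal: add FIRST(T) \ {ε} = { '*', 'b', 'd', 'x' }
    T is not nullable, so stop
From C → x x:
  - x is a terminal: add 'x' and stop
From C → d T d:
  - d is a terminal: add 'd' and stop

Collecting: FIRST(C) = { '*', 'b', 'd', 'x' }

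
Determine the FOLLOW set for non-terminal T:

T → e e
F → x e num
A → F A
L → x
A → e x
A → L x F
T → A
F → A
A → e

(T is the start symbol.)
{ $ }

To compute FOLLOW(T), find every occurrence of T on a right-hand side N → α T β: add FIRST(β) \ {ε}, and if β is empty or nullable also add FOLLOW(N). Iterate to a fixed point.

T is the start symbol, so $ ∈ FOLLOW(T).
T does not occur on any right-hand side.

Taking the union: FOLLOW(T) = { $ }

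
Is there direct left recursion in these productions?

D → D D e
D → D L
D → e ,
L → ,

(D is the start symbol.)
Yes, D is left-recursive

D → D D e: LEFT RECURSIVE (starts with D)
D → D L: LEFT RECURSIVE (starts with D)
D → e ,: starts with e
L → ,: starts with ','

The grammar has direct left recursion on: D.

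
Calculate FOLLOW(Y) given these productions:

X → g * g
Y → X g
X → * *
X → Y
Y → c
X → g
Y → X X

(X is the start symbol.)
In X → Y: Y is at the end, add FOLLOW(X)

The FOLLOW sets referred to above (computed the same way, to a fixed point):
  FOLLOW(X) = { $, '*', 'c', 'g' }

Taking the union: FOLLOW(Y) = { $, '*', 'c', 'g' }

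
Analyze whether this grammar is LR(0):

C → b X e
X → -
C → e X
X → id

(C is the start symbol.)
Yes, the grammar is LR(0)

Augment with C' → C and build the canonical LR(0) collection (I0 = CLOSURE({[C' → . C]}), then GOTO on every symbol after a dot until no new states appear). It has 9 states:
  I0: { [C → . b X e], [C → . e X], [C' → . C] }  — shift
  I1: { [C' → C .] }  — accept
  I2: { [C → b . X e], [X → . -], [X → . id] }  — shift
  I3: { [C → e . X], [X → . -], [X → . id] }  — shift
  I4: { [X → - .] }  — reduce
  I5: { [C → e X .] }  — reduce
  I6: { [X → id .] }  — reduce
  I7: { [C → b X . e] }  — shift
  I8: { [C → b X e .] }  — reduce

Every state is either a pure shift/goto state or contains exactly one complete item and nothing to shift — no conflicts. The grammar is LR(0).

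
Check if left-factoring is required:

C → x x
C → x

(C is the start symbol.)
Left-factoring is needed when two productions for the same non-terminal
share a common prefix on the right-hand side.

Productions for C:
  C → x x
  C → x

Found common prefix 'x' in productions for C

Answer: Yes, C has productions with common prefix 'x'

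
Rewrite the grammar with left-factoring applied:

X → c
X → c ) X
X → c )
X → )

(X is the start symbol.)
Left-factoring transforms A → αβ₁ | αβ₂ into A → αA' and A' → β₁ | β₂
(α is the longest common prefix among the alternatives). Repeat until
no nonterminal has two alternatives with a common prefix.

Round 1: X has alternatives sharing prefix 'c'. Introduce X': X → c X'
  Add: X' → ε
  Add: X' → ) X
  Add: X' → )

Round 2: X' has alternatives sharing prefix ')'. Introduce X'': X' → ) X''
  Add: X'' → X
  Add: X'' → ε

No remaining common prefixes — done.

Resulting grammar:
X → c X'
X' → ε
X' → ) X''
X'' → X
X'' → ε
X → )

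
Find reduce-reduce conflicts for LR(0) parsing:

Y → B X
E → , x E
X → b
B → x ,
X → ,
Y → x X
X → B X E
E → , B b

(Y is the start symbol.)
Yes — I4: [B → x , .] vs [X → , .]

Augment with Y' → Y and build the canonical LR(0) collection (I0 = CLOSURE({[Y' → . Y]}), then GOTO on every symbol after a dot until no new states appear). It has 20 states:
  I0: { [B → . x ,], [Y → . B X], [Y → . x X], [Y' → . Y] }  — shift
  I1: { [B → . x ,], [X → . ,], [X → . B X E], [X → . b], [Y → B . X] }  — shift
  I2: { [Y' → Y .] }  — accept
  I3: { [B → . x ,], [B → x . ,], [X → . ,], [X → . B X E], [X → . b], [Y → x . X] }  — shift
  I4: { [B → x , .], [X → , .] }  — 2 reduces
  I5: { [B → . x ,], [X → . ,], [X → . B X E], [X → . b], [X → B . X E] }  — shift
  I6: { [Y → x X .] }  — reduce
  I7: { [X → b .] }  — reduce
  I8: { [B → x . ,] }  — shift
  I9: { [B → x , .] }  — reduce
  I10: { [X → , .] }  — reduce
  I11: { [E → . , B b], [E → . , x E], [X → B X . E] }  — shift
  I12: { [B → . x ,], [E → , . B b], [E → , . x E] }  — shift
  I13: { [X → B X E .] }  — reduce
  I14: { [E → , B . b] }  — shift
  I15: { [B → x . ,], [E → , x . E], [E → . , B b], [E → . , x E] }  — shift
  I16: { [B → . x ,], [B → x , .], [E → , . B b], [E → , . x E] }  — shift, reduce
  I17: { [E → , x E .] }  — reduce
  I18: { [E → , B b .] }  — reduce
  I19: { [Y → B X .] }  — reduce

I4 contains complete items [B → x , .], [X → , .] — reduce-reduce conflict.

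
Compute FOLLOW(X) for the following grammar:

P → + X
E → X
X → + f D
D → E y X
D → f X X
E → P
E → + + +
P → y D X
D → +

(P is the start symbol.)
{ $, '+', 'y' }

To compute FOLLOW(X), find every occurrence of X on a right-hand side N → α X β: add FIRST(β) \ {ε}, and if β is empty or nullable also add FOLLOW(N). Iterate to a fixed point.

In P → + X: X is at the end, add FOLLOW(P)
In E → X: X is at the end, add FOLLOW(E)
In D → E y X: X is at the end, add FOLLOW(D)
In D → f X X: X is followed by X, add FIRST(X) \ {ε} = { '+' }
In D → f X X: X is at the end, add FOLLOW(D)
In P → y D X: X is at the end, add FOLLOW(P)

The FOLLOW sets referred to above (computed the same way, to a fixed point):
  FOLLOW(P) = { $, 'y' }
  FOLLOW(E) = { 'y' }
  FOLLOW(D) = { $, '+', 'y' }

Taking the union: FOLLOW(X) = { $, '+', 'y' }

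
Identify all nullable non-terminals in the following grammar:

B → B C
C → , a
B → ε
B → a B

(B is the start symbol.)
ε-productions: B → ε
So B is immediately nullable.
No further non-terminal can be added: every production for the remaining non-terminals contains a terminal or a non-nullable non-terminal.
Nullable = { 'B' }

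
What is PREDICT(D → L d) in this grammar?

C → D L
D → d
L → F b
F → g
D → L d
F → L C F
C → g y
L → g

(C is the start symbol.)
PREDICT(D → L d) = (FIRST(RHS) \ {ε}) ∪ (FOLLOW(D) if ε ∈ FIRST(RHS), i.e. RHS ⇒* ε)
FIRST(L) = { 'g' }
FIRST(L d) = { 'g' }
ε ∉ FIRST(L d), so FOLLOW(D) is not added.
PREDICT(D → L d) = { 'g' }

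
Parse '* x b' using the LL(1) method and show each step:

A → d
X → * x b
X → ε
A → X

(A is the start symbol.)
LL(1) parsing maintains a stack (initially the start symbol over $) and the input. At each step: if the stack top is a terminal, match it against the current input token; if it is a non-terminal N, replace it with the RHS of M[N, lookahead] (the unique production whose predict set contains the lookahead).

Stack is shown with the top on the left.

Stack    Input    Action
------------------------
A $      * x b $  output A → X
X $      * x b $  output X → * x b
* x b $  * x b $  match '*'
x b $    x b $    match 'x'
b $      b $      match 'b'
$        $        accept

The string is accepted.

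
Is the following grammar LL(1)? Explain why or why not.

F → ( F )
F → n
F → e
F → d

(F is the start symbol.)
A grammar is LL(1) if for each non-terminal N with multiple productions, the predict sets of those productions are pairwise disjoint, where PREDICT(N → α) = (FIRST(α) \ {ε}) ∪ (FOLLOW(N) if α ⇒* ε).

For F:
  PREDICT(F → '(' F ')') = { '(' }
  PREDICT(F → n) = { 'n' }
  PREDICT(F → e) = { 'e' }
  PREDICT(F → d) = { 'd' }

All predict sets are disjoint. The grammar IS LL(1).

Answer: Yes, the grammar is LL(1).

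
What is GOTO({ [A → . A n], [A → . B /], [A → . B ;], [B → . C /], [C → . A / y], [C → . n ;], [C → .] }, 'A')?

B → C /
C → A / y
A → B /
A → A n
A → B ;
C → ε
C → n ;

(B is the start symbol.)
GOTO(I, 'A') = CLOSURE({ [A → αX.β] : [A → α.Xβ] ∈ I, X = 'A' })

Items with dot before 'A', with the dot advanced:
  [A → . A n] → [A → A . n]
  [C → . A / y] → [C → A . / y]
Closure adds nothing (no advanced item has the dot before a non-terminal).

GOTO = { [A → A . n], [C → A . / y] }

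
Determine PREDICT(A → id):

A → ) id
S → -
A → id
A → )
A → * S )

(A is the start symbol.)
PREDICT(A → id) = (FIRST(RHS) \ {ε}) ∪ (FOLLOW(A) if ε ∈ FIRST(RHS), i.e. RHS ⇒* ε)
FIRST(id) = { 'id' }
ε ∉ FIRST(id), so FOLLOW(A) is not added.
PREDICT(A → id) = { 'id' }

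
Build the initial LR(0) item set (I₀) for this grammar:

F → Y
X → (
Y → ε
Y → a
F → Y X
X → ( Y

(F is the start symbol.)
First, augment the grammar with F' → F
I₀ = CLOSURE({ [F' → . F] }):
  [F' → . F] has the dot before F: add [F → . Y], [F → . Y X]
  [F → . Y] has the dot before Y: add [Y → .], [Y → . a]
No further items can be added.

I₀ = { [F → . Y X], [F → . Y], [F' → . F], [Y → . a], [Y → .] }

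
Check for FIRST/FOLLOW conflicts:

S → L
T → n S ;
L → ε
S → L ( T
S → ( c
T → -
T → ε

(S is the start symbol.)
No FIRST/FOLLOW conflicts.

A FIRST/FOLLOW conflict occurs when a non-terminal N has a nullable alternative N → β (β ⇒* ε) and another alternative N → α with FIRST(α) ∩ FOLLOW(N) ≠ ∅: on such a lookahead the parser cannot decide between expanding α and letting N vanish via β.

Nullable non-terminals: L, S, T.
FIRST sets used below: FIRST(L) = { ε }
L has a nullable alternative but only one production, so nothing to check.

S: nullable alternative(s) S → L; FOLLOW(S) = { $, ';' }
  S → L: FIRST \ {ε} = { } — this is the only nullable alternative, skip
  S → L ( T: FIRST \ {ε} = { '(' } — disjoint from FOLLOW(S)
  S → ( c: FIRST \ {ε} = { '(' } — disjoint from FOLLOW(S)

T: nullable alternative(s) T → ε; FOLLOW(T) = { $, ';' }
  T → n S ;: FIRST \ {ε} = { 'n' } — disjoint from FOLLOW(T)
  T → -: FIRST \ {ε} = { '-' } — disjoint from FOLLOW(T)
  T → ε: FIRST \ {ε} = { } — this is the only nullable alternative, skip

No FIRST/FOLLOW conflicts found.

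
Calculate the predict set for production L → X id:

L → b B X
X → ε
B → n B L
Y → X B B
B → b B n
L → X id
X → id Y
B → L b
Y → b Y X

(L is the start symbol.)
PREDICT(L → X id) = (FIRST(RHS) \ {ε}) ∪ (FOLLOW(L) if ε ∈ FIRST(RHS), i.e. RHS ⇒* ε)
FIRST(X) = { 'id', ε }
FIRST(X id) = { 'id' }
ε ∉ FIRST(X id), so FOLLOW(L) is not added.
PREDICT(L → X id) = { 'id' }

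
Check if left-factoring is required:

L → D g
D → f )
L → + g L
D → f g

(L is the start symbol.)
Yes, D has productions with common prefix 'f'

Left-factoring is needed when two productions for the same non-terminal
share a common prefix on the right-hand side.

Productions for L:
  L → D g
  L → + g L
Productions for D:
  D → f )
  D → f g

Found common prefix 'f' in productions for D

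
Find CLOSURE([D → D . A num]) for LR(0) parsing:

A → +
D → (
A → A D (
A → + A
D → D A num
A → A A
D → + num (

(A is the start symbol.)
{ [A → . + A], [A → . +], [A → . A A], [A → . A D (], [D → D . A num] }

To compute CLOSURE, for each item [A → α.Bβ] where B is a non-terminal, add [B → .γ] for all productions B → γ; repeat for the newly added items until nothing changes.

Start with: [D → D . A num]
  [D → D . A num] has the dot before A: add [A → . +], [A → . A D (], [A → . + A], [A → . A A]
No further items can be added.

CLOSURE = { [A → . + A], [A → . +], [A → . A A], [A → . A D (], [D → D . A num] }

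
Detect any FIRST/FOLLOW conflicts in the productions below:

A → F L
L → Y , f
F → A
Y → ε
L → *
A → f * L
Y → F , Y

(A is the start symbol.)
Nullable non-terminals: Y.
FIRST sets used below: FIRST(F) = { 'f' }

Y: nullable alternative(s) Y → ε; FOLLOW(Y) = { ',' }
  Y → ε: FIRST \ {ε} = { } — this is the only nullable alternative, skip
  Y → F , Y: FIRST \ {ε} = { 'f' } — disjoint from FOLLOW(Y)

A, F, L have no nullable alternative, so no FIRST/FOLLOW check is needed there.

No FIRST/FOLLOW conflicts found.

Answer: No FIRST/FOLLOW conflicts.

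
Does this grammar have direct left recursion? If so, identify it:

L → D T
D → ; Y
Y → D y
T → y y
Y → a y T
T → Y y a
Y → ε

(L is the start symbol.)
No direct left recursion

Direct left recursion occurs when N → N α for some non-terminal N (the right-hand side begins with the left-hand side itself).

L → D T: starts with D
D → ; Y: starts with ';'
Y → D y: starts with D
T → y y: starts with y
Y → a y T: starts with a
T → Y y a: starts with Y
Y → ε: starts with ε

No direct left recursion found.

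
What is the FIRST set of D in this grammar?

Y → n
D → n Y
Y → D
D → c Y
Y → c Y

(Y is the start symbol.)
From D → n Y:
  - n is a terminal: add 'n' and stop
From D → c Y:
  - c is a terminal: add 'c' and stop

Collecting: FIRST(D) = { 'c', 'n' }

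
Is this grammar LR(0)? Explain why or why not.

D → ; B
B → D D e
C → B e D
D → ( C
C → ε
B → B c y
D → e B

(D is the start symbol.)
A grammar is LR(0) if no state in the canonical LR(0) collection has:
  - both a shift item (dot before a terminal) and a complete item (shift-reduce conflict), or
  - two or more complete items (reduce-reduce conflict; the accept item [D' → D .] counts as a complete item here).

Augment with D' → D and build the canonical LR(0) collection (I0 = CLOSURE({[D' → . D]}), then GOTO on every symbol after a dot until no new states appear). It has 16 states:
  I0: { [D → . ( C], [D → . ; B], [D → . e B], [D' → . D] }  — shift
  I1: { [B → . B c y], [B → . D D e], [C → . B e D], [C → .], [D → ( . C], [D → . ( C], [D → . ; B], [D → . e B] }  — shift, reduce
  I2: { [B → . B c y], [B → . D D e], [D → . ( C], [D → . ; B], [D → . e B], [D → ; . B] }  — shift
  I3: { [D' → D .] }  — accept
  I4: { [B → . B c y], [B → . D D e], [D → . ( C], [D → . ; B], [D → . e B], [D → e . B] }  — shift
  I5: { [B → B . c y], [D → e B .] }  — shift, reduce
  I6: { [B → D . D e], [D → . ( C], [D → . ; B], [D → . e B] }  — shift
  I7: { [B → D D . e] }  — shift
  I8: { [B → D D e .] }  — reduce
  I9: { [B → B c . y] }  — shift
  I10: { [B → B c y .] }  — reduce
  I11: { [B → B . c y], [D → ; B .] }  — shift, reduce
  I12: { [B → B . c y], [C → B . e D] }  — shift
  I13: { [D → ( C .] }  — reduce
  I14: { [C → B e . D], [D → . ( C], [D → . ; B], [D → . e B] }  — shift
  I15: { [C → B e D .] }  — reduce

Conflict in state I1:
  Shift-reduce conflict between [C → .] and [D → . ( C]
So the grammar is NOT LR(0).

Answer: No. Shift-reduce conflict between [C → .] and [D → . ( C]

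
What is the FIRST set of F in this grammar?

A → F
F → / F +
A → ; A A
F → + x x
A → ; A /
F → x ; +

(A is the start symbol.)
To compute FIRST(F), examine every production with F on the left-hand side, reading each right-hand side left to right until a non-nullable symbol is reached.

From F → / F +:
  - '/' is a terminal: add '/' and stop
From F → + x x:
  - '+' is a terminal: add '+' and stop
From F → x ; +:
  - x is a terminal: add 'x' and stop

Collecting: FIRST(F) = { '+', '/', 'x' }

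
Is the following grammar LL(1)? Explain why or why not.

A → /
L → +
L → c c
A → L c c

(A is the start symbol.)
Relevant sets:
  FIRST(L) = { '+', 'c' }

For A:
  PREDICT(A → '/') = { '/' }
  PREDICT(A → L c c) = { '+', 'c' }
For L:
  PREDICT(L → '+') = { '+' }
  PREDICT(L → c c) = { 'c' }

All predict sets are disjoint. The grammar IS LL(1).

Answer: Yes, the grammar is LL(1).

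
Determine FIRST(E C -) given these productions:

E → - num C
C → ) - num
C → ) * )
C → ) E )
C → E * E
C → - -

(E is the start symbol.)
FIRST sets of the non-terminals involved (from the grammar, by fixed-point iteration):
  FIRST(E) = { '-' }

To compute FIRST(E C -), process the symbols left to right:
Symbol E is a non-terminal. Add FIRST(E) \ {ε} = { '-' }
E is not nullable (ε ∉ FIRST(E)), so stop here.
FIRST(E C -) = { '-' }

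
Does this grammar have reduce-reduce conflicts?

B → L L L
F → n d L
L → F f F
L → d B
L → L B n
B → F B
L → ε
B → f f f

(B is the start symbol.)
Yes — I9: [F → n d L .] vs [L → .]; I18: [B → L L L .] vs [L → .]

Augment with B' → B and build the canonical LR(0) collection (I0 = CLOSURE({[B' → . B]}), then GOTO on every symbol after a dot until no new states appear). It has 21 states:
  I0: { [B → . F B], [B → . L L L], [B → . f f f], [B' → . B], [F → . n d L], [L → . F f F], [L → . L B n], [L → . d B], [L → .] }  — shift, reduce
  I1: { [B' → B .] }  — accept
  I2: { [B → . F B], [B → . L L L], [B → . f f f], [B → F . B], [F → . n d L], [L → . F f F], [L → . L B n], [L → . d B], [L → .], [L → F . f F] }  — shift, reduce
  I3: { [B → . F B], [B → . L L L], [B → . f f f], [B → L . L L], [F → . n d L], [L → . F f F], [L → . L B n], [L → . d B], [L → .], [L → L . B n] }  — shift, reduce
  I4: { [B → . F B], [B → . L L L], [B → . f f f], [F → . n d L], [L → . F f F], [L → . L B n], [L → . d B], [L → .], [L → d . B] }  — shift, reduce
  I5: { [B → f . f f] }  — shift
  I6: { [F → n . d L] }  — shift
  I7: { [F → . n d L], [F → n d . L], [L → . F f F], [L → . L B n], [L → . d B], [L → .] }  — shift, reduce
  I8: { [L → F . f F] }  — shift
  I9: { [B → . F B], [B → . L L L], [B → . f f f], [F → . n d L], [F → n d L .], [L → . F f F], [L → . L B n], [L → . d B], [L → .], [L → L . B n] }  — shift, 2 reduces
  I10: { [L → L B . n] }  — shift
  I11: { [L → L B n .] }  — reduce
  I12: { [F → . n d L], [L → F f . F] }  — shift
  I13: { [L → F f F .] }  — reduce
  I14: { [B → f f . f] }  — shift
  I15: { [B → f f f .] }  — reduce
  I16: { [L → d B .] }  — reduce
  I17: { [B → . F B], [B → . L L L], [B → . f f f], [B → L . L L], [B → L L . L], [F → . n d L], [L → . F f F], [L → . L B n], [L → . d B], [L → .], [L → L . B n] }  — shift, reduce
  I18: { [B → . F B], [B → . L L L], [B → . f f f], [B → L . L L], [B → L L . L], [B → L L L .], [F → . n d L], [L → . F f F], [L → . L B n], [L → . d B], [L → .], [L → L . B n] }  — shift, 2 reduces
  I19: { [B → F B .] }  — reduce
  I20: { [B → f . f f], [F → . n d L], [L → F f . F] }  — shift

I9 contains complete items [F → n d L .], [L → .] — reduce-reduce conflict.
I18 contains complete items [B → L L L .], [L → .] — reduce-reduce conflict.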